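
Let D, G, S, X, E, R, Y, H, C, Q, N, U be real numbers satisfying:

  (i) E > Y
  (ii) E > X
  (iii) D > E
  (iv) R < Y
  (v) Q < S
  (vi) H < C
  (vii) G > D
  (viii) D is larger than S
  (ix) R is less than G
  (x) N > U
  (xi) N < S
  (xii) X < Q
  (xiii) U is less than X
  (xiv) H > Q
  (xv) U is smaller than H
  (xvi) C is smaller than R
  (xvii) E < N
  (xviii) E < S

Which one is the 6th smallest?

Piecing the relations together gives one ordering: U < X < Q < H < C < R < Y < E < N < S < D < G.
The 6th smallest is R.

R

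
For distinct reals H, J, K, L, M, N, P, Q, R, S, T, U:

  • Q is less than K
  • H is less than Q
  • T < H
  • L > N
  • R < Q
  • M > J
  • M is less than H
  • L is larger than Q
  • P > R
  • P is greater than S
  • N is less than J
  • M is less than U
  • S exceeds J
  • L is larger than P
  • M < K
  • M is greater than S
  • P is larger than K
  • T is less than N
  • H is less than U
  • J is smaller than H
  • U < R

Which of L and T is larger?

T < N and N < J give T < J.
With J < S: T < N < J < S.
With S < M: T < N < J < S < M.
Then M < H extends the chain to H.
With H < U: T < N < J < S < M < H < U.
With U < R: T < N < J < S < M < H < U < R.
With R < Q: T < N < J < S < M < H < U < R < Q.
With Q < K: T < N < J < S < M < H < U < R < Q < K.
Then K < P extends the chain to P.
Then P < L extends the chain to L.
So T < L; L is the larger of the two.

L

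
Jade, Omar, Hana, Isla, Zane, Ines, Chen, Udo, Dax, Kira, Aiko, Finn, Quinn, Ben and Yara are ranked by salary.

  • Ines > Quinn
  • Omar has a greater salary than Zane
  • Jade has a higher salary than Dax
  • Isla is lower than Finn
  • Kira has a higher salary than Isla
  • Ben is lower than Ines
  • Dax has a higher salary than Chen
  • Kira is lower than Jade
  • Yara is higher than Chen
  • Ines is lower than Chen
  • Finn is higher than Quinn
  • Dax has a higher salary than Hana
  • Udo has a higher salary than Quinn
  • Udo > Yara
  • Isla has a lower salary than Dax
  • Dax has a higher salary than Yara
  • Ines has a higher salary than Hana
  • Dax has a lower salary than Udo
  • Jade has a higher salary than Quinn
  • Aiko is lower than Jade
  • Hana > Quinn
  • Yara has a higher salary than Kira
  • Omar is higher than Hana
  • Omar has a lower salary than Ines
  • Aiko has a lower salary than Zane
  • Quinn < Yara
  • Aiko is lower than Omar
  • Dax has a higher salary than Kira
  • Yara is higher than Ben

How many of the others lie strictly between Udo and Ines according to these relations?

The relations place Ines below Udo. An element lies strictly between them when it is forced above Ines and also forced below Udo.
Above Ines: {Chen, Yara, Dax, Jade}. Below Udo: {Aiko, Zane, Isla, Ben, Kira, Quinn, Hana, Omar, Chen, Yara, Dax}.
Intersection: {Chen, Yara, Dax} — 3.

3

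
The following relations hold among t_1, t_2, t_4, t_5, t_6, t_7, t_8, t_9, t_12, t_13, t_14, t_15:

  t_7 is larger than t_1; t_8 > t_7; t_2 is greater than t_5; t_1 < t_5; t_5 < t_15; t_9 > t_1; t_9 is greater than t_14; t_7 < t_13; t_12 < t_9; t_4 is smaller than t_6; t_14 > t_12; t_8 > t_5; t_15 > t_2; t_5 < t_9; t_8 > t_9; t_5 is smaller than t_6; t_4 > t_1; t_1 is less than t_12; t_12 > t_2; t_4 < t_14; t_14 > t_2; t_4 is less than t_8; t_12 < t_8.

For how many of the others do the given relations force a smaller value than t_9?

6

The elements the relations force below t_9 are t_1, t_5, t_2, t_12, t_4, t_14 — no chain reaches any other.
That is 6.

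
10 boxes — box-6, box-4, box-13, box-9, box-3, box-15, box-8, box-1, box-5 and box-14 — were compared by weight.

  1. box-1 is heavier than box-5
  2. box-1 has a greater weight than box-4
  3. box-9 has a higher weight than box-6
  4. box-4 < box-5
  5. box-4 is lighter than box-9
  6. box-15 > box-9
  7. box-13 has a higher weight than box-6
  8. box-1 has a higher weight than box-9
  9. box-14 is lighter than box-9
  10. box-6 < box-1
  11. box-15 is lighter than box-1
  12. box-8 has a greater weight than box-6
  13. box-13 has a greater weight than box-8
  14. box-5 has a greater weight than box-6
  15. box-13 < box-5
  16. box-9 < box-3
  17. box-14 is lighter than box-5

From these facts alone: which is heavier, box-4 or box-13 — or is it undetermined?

Following every chain through box-4: above box-4 we get box-9, box-3, box-15, box-5, box-1.
box-13 is not reached, and no chain runs the other way from box-13 to box-4.
So the given relations leave the order of box-4 and box-13 undetermined.

undetermined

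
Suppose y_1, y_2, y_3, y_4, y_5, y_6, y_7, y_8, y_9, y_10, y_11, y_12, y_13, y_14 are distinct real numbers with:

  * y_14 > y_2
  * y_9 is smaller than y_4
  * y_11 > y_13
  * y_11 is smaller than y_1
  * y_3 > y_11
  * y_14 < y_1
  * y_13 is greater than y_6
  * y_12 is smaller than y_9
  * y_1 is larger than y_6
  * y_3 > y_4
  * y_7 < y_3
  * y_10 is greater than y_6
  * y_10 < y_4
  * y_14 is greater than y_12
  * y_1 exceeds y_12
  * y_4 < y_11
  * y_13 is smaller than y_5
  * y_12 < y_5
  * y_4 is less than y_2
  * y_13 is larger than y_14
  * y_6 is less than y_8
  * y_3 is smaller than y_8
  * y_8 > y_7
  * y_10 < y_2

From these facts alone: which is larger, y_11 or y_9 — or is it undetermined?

y_11

Following the relations from y_9: y_9 < y_4 < y_2 < y_14 < y_13 < y_11.
So y_11 is larger.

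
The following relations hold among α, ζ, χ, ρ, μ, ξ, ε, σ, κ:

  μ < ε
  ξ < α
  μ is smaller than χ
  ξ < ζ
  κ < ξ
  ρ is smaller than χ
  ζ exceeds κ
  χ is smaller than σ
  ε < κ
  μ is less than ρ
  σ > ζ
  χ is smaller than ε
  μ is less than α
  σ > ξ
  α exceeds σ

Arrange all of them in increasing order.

μ < ρ < χ < ε < κ < ξ < ζ < σ < α

Each adjacent pair is fixed by a given relation: μ < ρ; ρ < χ; χ < ε; ε < κ; κ < ξ; ξ < ζ; ζ < σ; σ < α. Chaining them end to end gives the full order.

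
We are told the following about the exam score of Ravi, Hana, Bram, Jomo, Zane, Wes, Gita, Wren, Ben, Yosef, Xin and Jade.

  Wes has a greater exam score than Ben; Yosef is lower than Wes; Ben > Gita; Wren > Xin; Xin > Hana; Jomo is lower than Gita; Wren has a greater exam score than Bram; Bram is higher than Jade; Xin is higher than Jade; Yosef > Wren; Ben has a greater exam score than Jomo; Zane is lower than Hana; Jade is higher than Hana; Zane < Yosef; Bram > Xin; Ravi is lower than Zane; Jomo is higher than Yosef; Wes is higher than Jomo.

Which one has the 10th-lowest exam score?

Chaining the given pairs: Ravi < Zane < Hana < Jade < Xin < Bram < Wren < Yosef < Jomo < Gita < Ben < Wes.
Counting 10 from the smallest end gives Gita.

Gita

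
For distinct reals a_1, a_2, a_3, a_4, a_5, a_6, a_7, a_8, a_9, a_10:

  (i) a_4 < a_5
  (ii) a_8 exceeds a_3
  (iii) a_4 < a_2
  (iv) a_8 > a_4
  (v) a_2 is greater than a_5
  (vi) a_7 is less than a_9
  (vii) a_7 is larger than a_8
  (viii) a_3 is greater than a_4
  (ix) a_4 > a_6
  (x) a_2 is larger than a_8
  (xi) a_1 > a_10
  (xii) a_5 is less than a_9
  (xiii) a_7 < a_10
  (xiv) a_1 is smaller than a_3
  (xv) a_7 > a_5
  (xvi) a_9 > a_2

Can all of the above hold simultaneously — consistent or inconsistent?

inconsistent

Chaining the given relations yields a_7 < a_10 < a_1 < a_3 < a_8, so a_7 < a_8. But one relation states a_8 < a_7. These cannot both hold.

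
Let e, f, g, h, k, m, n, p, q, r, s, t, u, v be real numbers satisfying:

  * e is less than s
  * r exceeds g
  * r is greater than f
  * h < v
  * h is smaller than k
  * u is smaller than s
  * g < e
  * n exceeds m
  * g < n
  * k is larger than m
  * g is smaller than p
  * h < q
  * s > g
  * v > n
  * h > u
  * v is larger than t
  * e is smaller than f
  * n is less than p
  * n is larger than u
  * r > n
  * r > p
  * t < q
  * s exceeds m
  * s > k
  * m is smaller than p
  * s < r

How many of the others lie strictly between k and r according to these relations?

1

Chaining upward from k reaches: s.
Chaining downward from r reaches: u, m, h, g, e, n, f, s, p.
Strictly between k and r are those in both lists: s — 1 element.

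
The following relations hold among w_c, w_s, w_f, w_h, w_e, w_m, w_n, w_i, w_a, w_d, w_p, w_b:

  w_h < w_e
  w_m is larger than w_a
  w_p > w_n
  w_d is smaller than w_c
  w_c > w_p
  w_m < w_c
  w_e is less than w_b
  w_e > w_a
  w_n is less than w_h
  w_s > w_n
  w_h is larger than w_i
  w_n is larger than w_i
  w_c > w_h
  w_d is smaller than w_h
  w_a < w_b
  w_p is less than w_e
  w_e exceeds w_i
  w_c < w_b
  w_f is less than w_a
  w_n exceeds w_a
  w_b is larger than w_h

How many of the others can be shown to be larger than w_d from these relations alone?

The elements the relations force above w_d are w_h, w_c, w_e, w_b — no chain reaches any other.
That is 4.

4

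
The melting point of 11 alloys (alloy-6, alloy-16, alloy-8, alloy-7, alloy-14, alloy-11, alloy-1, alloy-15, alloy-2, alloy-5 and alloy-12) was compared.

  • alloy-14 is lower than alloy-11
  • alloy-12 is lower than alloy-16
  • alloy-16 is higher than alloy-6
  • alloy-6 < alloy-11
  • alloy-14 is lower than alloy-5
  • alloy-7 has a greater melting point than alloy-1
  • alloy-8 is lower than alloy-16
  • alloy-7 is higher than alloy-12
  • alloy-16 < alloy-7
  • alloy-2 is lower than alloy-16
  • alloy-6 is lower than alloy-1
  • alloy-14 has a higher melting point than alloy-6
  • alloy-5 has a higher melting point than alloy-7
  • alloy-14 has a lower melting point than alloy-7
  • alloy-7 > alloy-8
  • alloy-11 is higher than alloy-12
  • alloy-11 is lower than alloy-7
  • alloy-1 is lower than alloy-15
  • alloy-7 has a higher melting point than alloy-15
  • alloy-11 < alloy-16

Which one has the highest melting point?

alloy-5

Chaining downward from alloy-5: directly below it, alloy-14, alloy-7; then alloy-6, alloy-12, alloy-11, alloy-8, alloy-1, alloy-16, alloy-15; then alloy-2.
That covers every other element, and nothing is given above alloy-5, so alloy-5 is the highest melting point.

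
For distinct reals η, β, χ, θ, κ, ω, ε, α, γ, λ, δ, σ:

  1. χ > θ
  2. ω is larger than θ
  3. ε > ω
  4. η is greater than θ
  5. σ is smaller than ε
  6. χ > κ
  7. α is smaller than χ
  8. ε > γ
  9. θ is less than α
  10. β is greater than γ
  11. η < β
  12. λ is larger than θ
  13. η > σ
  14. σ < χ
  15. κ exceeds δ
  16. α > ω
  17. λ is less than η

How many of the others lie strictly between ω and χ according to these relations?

1

Chaining upward from ω reaches: α, ε.
Chaining downward from χ reaches: θ, δ, κ, σ, α.
Strictly between ω and χ are those in both lists: α — 1 element.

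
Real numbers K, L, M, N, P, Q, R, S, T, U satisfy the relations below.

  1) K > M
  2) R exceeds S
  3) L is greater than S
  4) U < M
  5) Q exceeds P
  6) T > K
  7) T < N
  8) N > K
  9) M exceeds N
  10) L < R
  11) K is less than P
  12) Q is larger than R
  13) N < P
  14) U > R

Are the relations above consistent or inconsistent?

We have N < M stated directly, yet also M < K < T < N by chaining the others — so M < N. Contradiction.

inconsistent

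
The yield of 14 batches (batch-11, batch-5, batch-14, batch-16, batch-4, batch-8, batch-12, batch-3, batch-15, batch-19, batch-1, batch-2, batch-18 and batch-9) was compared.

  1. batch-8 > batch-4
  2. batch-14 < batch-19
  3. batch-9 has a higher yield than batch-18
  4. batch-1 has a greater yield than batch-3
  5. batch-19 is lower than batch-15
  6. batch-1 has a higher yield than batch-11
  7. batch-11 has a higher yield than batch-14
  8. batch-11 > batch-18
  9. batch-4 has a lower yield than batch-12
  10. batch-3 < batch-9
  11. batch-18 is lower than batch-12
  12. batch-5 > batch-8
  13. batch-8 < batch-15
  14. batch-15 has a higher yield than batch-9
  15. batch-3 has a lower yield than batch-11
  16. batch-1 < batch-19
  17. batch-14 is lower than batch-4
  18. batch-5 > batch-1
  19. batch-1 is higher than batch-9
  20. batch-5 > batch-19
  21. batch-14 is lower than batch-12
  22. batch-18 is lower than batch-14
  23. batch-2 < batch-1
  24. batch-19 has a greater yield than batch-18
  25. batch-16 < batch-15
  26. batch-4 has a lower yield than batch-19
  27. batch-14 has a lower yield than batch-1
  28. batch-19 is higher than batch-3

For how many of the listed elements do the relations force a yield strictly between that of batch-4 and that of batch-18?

The relations place batch-18 below batch-4. An element lies strictly between them when it is forced above batch-18 and also forced below batch-4.
Above batch-18: {batch-9, batch-14, batch-11, batch-12, batch-1, batch-19, batch-8, batch-5, batch-15}. Below batch-4: {batch-14}.
Intersection: {batch-14} — 1.

1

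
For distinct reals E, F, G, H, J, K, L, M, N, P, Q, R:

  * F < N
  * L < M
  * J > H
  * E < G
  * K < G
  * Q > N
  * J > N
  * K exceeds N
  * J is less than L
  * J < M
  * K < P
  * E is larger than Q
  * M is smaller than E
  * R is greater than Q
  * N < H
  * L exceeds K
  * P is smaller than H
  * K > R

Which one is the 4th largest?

L

Piecing the relations together gives one ordering: F < N < Q < R < K < P < H < J < L < M < E < G.
Counting 4 from the largest end gives L.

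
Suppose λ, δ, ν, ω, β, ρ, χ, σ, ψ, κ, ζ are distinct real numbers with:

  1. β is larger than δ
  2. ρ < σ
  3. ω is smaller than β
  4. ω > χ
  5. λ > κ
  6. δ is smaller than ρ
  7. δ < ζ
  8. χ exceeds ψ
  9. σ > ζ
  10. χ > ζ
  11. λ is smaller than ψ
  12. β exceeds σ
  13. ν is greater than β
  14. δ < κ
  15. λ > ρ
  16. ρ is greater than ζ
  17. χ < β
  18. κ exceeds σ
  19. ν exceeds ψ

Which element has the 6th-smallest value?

λ

Chaining the given pairs: δ < ζ < ρ < σ < κ < λ < ψ < χ < ω < β < ν.
The 6th smallest is λ.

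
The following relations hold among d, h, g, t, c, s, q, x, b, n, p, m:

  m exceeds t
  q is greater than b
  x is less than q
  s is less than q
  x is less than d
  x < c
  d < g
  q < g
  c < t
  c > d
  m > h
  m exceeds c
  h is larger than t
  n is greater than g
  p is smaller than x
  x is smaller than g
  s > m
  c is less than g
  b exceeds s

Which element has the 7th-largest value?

Chaining the given pairs: p < x < d < c < t < h < m < s < b < q < g < n.
Counting 7 from the largest end gives h.

h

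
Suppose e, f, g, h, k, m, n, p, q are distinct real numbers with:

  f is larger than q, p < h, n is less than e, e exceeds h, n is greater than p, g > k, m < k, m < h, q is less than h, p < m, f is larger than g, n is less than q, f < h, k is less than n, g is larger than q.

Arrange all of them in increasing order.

p < m < k < n < q < g < f < h < e

Each adjacent pair is fixed by a given relation: p < m; m < k; k < n; n < q; q < g; g < f; f < h; h < e. Chaining them end to end gives the full order.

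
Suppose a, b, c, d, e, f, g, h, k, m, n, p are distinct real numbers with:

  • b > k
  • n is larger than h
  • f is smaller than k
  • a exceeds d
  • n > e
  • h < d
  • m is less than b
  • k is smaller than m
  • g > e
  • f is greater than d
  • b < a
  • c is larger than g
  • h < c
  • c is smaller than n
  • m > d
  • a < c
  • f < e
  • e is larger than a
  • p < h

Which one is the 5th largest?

a

Piecing the relations together gives one ordering: p < h < d < f < k < m < b < a < e < g < c < n.
Counting 5 from the largest end gives a.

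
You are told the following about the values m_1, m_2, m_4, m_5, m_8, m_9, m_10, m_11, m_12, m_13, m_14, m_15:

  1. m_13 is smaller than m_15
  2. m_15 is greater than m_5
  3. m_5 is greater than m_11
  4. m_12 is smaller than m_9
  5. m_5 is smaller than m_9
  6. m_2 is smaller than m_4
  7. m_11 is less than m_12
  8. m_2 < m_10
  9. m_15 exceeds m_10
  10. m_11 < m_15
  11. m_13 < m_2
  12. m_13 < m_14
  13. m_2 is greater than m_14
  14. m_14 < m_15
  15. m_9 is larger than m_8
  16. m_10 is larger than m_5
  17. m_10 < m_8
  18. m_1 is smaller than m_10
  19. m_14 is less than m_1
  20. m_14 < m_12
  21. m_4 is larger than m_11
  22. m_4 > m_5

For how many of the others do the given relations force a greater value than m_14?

From m_14 the given relations immediately reach m_1, m_2, m_12, m_15.
From those, m_4, m_10, m_9 — 7 in total.
From those, m_8 — 8 in total.
No other element is forced above m_14 by the given relations, so the count is 8.

8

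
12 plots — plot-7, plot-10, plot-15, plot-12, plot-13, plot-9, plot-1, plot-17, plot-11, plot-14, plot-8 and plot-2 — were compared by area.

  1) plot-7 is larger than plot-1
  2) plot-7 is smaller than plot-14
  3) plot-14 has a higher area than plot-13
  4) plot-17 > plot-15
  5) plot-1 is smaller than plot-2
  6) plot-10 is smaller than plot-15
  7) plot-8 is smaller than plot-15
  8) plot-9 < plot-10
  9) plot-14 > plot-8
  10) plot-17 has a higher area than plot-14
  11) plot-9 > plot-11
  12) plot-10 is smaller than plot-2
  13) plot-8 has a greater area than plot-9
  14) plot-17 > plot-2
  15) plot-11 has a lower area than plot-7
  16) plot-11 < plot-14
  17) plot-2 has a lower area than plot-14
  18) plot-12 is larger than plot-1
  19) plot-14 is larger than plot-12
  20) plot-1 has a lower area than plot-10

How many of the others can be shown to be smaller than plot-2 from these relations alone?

Directly below plot-2: plot-1, plot-10.
One step further: plot-9 (3 so far).
One step further: plot-11 (4 so far).
Nothing else is reachable below plot-2; 4 in all.

4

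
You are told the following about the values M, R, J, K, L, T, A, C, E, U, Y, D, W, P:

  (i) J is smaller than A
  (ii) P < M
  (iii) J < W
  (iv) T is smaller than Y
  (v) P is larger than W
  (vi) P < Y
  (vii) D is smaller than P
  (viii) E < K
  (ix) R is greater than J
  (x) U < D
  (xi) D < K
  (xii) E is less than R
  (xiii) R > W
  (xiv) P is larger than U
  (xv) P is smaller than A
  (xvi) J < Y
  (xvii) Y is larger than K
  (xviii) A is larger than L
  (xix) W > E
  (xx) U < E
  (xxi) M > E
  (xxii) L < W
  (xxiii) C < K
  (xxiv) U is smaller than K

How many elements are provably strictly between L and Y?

The relations place L below Y. An element lies strictly between them when it is forced above L and also forced below Y.
Above L: {W, P, R, A, M}. Below Y: {U, D, J, E, W, C, K, P, T}.
Intersection: {W, P} — 2.

2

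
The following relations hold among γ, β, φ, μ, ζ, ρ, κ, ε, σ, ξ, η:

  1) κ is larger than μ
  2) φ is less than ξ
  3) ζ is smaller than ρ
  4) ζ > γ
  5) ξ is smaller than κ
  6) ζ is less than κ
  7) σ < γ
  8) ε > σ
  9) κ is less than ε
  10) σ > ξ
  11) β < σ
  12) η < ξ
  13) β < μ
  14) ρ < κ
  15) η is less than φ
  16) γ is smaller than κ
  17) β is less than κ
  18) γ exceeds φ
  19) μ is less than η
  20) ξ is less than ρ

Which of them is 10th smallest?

κ

Chaining the given pairs: β < μ < η < φ < ξ < σ < γ < ζ < ρ < κ < ε.
Counting 10 from the smallest end gives κ.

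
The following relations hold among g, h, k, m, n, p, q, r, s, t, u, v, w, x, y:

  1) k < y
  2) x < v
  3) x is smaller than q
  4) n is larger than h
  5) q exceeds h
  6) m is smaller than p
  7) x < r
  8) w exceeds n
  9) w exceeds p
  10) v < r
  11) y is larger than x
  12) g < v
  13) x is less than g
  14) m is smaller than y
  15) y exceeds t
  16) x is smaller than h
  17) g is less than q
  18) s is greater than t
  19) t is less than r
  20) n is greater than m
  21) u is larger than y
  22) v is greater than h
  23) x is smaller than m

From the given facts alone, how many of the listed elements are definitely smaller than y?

Directly below y: x, m, t, k.
No other element is forced below y by the given relations, so the count is 4.

4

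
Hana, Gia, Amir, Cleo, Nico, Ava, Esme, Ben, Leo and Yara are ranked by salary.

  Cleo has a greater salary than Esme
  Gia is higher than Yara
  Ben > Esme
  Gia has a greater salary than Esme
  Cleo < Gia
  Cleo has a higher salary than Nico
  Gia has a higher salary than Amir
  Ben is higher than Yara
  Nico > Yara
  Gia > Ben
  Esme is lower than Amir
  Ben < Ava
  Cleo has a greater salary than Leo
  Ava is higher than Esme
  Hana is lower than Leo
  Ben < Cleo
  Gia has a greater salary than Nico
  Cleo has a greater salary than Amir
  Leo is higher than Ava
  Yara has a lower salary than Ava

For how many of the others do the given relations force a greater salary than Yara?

Directly above Yara: Nico, Ben, Ava, Gia.
One step further: Leo, Cleo (6 so far).
Nothing else is reachable above Yara; 6 in all.

6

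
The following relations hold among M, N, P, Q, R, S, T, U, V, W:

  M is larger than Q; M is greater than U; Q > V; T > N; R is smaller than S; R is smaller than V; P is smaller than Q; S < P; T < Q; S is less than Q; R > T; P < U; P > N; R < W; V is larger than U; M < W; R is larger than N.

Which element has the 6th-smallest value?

Piecing the relations together gives one ordering: N < T < R < S < P < U < V < Q < M < W.
Counting 6 from the smallest end gives U.

U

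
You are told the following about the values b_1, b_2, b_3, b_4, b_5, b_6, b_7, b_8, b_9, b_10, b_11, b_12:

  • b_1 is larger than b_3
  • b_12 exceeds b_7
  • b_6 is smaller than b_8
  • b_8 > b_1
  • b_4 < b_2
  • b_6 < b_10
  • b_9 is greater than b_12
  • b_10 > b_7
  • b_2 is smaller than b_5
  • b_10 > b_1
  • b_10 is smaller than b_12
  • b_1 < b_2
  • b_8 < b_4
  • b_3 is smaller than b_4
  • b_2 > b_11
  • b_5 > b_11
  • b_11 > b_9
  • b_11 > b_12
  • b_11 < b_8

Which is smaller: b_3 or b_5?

b_3

Link the given pairs in sequence: b_3 < b_1; b_1 < b_10; b_10 < b_12; b_12 < b_9; b_9 < b_11; b_11 < b_8; b_8 < b_4; b_4 < b_2; b_2 < b_5.
Together: b_3 < b_1 < b_10 < b_12 < b_9 < b_11 < b_8 < b_4 < b_2 < b_5.
So b_3 < b_5; b_3 is the smaller of the two.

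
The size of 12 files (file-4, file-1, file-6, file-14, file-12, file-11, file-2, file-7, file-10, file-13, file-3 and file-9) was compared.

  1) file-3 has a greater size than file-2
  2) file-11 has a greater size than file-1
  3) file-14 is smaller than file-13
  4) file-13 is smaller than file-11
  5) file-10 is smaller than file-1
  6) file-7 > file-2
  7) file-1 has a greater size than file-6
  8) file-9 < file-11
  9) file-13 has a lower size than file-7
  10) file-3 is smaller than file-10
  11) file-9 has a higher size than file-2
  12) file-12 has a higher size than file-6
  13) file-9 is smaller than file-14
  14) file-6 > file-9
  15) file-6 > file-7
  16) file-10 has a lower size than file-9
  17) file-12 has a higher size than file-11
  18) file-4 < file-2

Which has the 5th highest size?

file-7

Piecing the relations together gives one ordering: file-4 < file-2 < file-3 < file-10 < file-9 < file-14 < file-13 < file-7 < file-6 < file-1 < file-11 < file-12.
Counting 5 from the largest end gives file-7.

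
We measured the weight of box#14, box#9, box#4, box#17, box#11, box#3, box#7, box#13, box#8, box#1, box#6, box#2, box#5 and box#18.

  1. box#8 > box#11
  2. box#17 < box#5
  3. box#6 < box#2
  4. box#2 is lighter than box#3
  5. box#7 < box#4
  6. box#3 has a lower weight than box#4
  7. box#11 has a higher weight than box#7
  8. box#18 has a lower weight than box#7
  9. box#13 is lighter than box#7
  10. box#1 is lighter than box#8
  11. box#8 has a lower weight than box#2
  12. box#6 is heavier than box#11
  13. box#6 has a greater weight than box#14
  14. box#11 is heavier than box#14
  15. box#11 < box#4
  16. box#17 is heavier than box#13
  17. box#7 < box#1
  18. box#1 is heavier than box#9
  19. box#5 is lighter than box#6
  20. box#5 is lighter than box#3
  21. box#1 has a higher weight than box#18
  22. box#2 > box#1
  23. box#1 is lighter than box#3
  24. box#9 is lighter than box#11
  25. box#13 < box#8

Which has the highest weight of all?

Chaining downward from box#4: directly below it, box#7, box#11, box#3; then box#9, box#13, box#18, box#14, box#1, box#5, box#2; then box#17, box#8, box#6.
That covers every other element, and nothing is given above box#4, so box#4 is the highest weight.

box#4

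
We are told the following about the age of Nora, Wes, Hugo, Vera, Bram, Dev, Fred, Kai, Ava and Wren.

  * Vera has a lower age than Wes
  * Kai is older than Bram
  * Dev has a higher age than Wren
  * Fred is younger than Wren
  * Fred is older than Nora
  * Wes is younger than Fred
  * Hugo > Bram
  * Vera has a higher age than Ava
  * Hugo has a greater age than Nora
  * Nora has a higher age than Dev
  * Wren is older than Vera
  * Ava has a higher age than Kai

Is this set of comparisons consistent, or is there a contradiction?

Chaining the given relations yields Fred < Wren < Dev < Nora, so Fred < Nora. But one relation states Nora < Fred. These cannot both hold.

inconsistent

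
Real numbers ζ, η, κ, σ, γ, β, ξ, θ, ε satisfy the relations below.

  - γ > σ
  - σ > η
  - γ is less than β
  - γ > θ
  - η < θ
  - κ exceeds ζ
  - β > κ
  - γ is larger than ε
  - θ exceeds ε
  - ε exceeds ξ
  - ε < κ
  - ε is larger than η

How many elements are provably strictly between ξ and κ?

The relations place ξ below κ. An element lies strictly between them when it is forced above ξ and also forced below κ.
Above ξ: {ε, θ, γ, β}. Below κ: {η, ζ, ε}.
Intersection: {ε} — 1.

1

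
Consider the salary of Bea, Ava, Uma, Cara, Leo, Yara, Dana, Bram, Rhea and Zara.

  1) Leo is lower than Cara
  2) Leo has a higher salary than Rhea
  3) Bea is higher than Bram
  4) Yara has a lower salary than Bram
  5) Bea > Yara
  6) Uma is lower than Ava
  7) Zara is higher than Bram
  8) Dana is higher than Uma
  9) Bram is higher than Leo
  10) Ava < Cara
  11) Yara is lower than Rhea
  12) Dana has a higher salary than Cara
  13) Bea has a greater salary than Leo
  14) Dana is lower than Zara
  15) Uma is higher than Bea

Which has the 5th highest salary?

Uma

Chaining the given pairs: Yara < Rhea < Leo < Bram < Bea < Uma < Ava < Cara < Dana < Zara.
Counting 5 from the largest end gives Uma.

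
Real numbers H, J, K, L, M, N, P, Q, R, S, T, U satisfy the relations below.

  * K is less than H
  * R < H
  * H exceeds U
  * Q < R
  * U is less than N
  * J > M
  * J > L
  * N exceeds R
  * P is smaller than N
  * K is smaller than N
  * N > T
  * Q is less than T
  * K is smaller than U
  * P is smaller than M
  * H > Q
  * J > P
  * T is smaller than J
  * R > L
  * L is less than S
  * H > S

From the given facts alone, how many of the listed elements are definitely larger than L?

5

The elements the relations force above L are S, J, R, N, H — no chain reaches any other.
That is 5.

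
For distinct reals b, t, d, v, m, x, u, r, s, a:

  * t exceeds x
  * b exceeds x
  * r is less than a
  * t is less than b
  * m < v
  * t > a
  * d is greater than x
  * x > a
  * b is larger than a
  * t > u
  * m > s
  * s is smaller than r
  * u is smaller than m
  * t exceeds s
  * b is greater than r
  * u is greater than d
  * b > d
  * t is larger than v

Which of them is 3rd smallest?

The consecutive relations fix a unique order: s < r < a < x < d < u < m < v < t < b.
The 3rd smallest is a.

a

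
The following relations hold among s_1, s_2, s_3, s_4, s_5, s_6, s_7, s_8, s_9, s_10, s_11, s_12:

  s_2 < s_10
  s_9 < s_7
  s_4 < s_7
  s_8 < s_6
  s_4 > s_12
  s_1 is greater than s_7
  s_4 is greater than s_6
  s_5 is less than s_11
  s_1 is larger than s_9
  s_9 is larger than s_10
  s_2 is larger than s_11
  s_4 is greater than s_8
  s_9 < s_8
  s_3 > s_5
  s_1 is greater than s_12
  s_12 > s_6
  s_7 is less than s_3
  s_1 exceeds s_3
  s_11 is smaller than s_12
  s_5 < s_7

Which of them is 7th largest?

s_8

Chaining the given pairs: s_5 < s_11 < s_2 < s_10 < s_9 < s_8 < s_6 < s_12 < s_4 < s_7 < s_3 < s_1.
Counting 7 from the largest end gives s_8.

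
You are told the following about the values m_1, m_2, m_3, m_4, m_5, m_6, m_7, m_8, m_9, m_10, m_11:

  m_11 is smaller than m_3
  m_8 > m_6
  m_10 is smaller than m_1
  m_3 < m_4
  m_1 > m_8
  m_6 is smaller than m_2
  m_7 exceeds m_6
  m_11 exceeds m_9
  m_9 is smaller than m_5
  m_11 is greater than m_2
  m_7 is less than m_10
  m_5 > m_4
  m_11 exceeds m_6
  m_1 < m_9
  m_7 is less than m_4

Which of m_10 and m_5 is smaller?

m_10

Chaining the given relations: m_10 < m_1 < m_9 < m_11 < m_3 < m_4 < m_5.
So m_10 < m_5; m_10 is the smaller of the two.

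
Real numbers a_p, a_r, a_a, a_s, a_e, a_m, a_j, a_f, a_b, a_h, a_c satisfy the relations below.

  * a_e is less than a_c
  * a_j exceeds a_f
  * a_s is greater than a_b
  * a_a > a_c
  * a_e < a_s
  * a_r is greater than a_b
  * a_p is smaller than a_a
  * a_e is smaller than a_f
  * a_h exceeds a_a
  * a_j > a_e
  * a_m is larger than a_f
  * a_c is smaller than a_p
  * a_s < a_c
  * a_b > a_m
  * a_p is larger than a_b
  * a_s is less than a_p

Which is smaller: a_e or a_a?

a_e

a_e < a_f < a_m < a_b < a_s < a_c < a_p < a_a, by transitivity through a_f, a_m, a_b, a_s, a_c, a_p.
So a_e < a_a; a_e is the smaller of the two.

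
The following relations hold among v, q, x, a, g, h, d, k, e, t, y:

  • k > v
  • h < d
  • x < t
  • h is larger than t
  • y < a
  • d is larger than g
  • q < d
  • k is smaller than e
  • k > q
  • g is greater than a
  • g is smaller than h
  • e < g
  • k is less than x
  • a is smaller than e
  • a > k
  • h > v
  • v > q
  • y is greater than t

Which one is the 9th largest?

Chaining the given pairs: q < v < k < x < t < y < a < e < g < h < d.
Counting 9 from the largest end gives k.

k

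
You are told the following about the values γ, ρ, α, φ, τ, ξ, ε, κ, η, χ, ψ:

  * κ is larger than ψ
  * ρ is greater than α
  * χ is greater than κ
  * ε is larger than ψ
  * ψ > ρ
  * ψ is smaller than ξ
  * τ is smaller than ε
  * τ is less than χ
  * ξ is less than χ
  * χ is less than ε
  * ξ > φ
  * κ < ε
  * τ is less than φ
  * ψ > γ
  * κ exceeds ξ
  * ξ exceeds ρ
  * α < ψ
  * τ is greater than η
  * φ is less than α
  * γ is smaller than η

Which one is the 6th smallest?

Piecing the relations together gives one ordering: γ < η < τ < φ < α < ρ < ψ < ξ < κ < χ < ε.
Counting 6 from the smallest end gives ρ.

ρ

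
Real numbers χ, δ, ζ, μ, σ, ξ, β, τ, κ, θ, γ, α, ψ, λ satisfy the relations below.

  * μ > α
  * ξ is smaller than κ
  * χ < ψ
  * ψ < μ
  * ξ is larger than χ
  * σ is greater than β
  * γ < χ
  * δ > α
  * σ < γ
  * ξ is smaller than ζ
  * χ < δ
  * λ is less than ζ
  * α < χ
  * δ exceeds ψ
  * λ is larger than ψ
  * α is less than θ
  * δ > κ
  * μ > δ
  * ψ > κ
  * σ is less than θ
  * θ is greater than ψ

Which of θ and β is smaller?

Following the relations from β: β < σ < γ < χ < ξ < κ < ψ < θ.
So β < θ; β is the smaller of the two.

β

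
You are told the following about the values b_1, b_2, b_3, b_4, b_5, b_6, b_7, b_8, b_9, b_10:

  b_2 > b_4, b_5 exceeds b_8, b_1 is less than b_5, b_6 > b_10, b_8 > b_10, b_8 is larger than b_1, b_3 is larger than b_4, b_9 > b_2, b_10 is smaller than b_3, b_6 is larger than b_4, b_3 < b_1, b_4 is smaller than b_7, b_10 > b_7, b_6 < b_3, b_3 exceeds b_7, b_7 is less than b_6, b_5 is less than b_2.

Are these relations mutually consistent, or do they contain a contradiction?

Every relation is compatible with b_4 < b_7 < b_10 < b_6 < b_3 < b_1 < b_8 < b_5 < b_2 < b_9; the set is consistent.

consistent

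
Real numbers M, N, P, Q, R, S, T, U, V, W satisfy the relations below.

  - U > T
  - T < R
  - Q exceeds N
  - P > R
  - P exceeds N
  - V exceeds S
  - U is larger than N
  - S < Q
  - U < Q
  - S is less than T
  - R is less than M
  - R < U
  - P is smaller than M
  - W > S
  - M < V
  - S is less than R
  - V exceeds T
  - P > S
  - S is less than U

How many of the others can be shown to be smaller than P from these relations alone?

The elements the relations force below P are N, S, T, R — no chain reaches any other.
That is 4.

4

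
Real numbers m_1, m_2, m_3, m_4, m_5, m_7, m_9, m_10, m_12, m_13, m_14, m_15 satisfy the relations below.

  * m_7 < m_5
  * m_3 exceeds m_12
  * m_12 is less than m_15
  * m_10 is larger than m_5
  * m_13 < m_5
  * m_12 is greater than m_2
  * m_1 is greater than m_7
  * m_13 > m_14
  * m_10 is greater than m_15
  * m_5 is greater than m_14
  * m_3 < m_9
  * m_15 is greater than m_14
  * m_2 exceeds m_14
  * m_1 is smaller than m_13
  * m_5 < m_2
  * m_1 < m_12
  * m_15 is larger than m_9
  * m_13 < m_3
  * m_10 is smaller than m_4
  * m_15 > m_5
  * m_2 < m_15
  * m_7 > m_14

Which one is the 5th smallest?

Piecing the relations together gives one ordering: m_14 < m_7 < m_1 < m_13 < m_5 < m_2 < m_12 < m_3 < m_9 < m_15 < m_10 < m_4.
Counting 5 from the smallest end gives m_5.

m_5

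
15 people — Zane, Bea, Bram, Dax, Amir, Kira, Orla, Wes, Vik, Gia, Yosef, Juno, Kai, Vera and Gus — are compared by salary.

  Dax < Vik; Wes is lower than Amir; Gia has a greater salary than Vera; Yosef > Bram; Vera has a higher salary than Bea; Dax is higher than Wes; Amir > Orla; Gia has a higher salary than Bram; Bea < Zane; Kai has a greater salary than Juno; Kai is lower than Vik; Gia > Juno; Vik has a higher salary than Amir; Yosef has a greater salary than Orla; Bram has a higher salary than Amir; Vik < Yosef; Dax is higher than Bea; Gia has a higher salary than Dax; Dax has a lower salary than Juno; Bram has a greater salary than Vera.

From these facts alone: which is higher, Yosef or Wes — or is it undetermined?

Yosef

Wes < Dax and Dax < Juno give Wes < Juno.
Then Juno < Kai extends the chain to Kai.
With Kai < Vik: Wes < Dax < Juno < Kai < Vik.
Then Vik < Yosef extends the chain to Yosef.
So Yosef is higher.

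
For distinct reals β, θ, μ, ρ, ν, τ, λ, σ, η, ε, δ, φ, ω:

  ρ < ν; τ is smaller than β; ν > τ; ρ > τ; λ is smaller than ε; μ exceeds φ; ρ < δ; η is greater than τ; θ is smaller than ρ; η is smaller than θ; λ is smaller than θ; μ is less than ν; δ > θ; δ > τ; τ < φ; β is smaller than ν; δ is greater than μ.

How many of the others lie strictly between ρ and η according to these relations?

Chaining upward from η reaches: θ, ν, δ.
Chaining downward from ρ reaches: τ, λ, θ.
Strictly between η and ρ are those in both lists: θ — 1 element.

1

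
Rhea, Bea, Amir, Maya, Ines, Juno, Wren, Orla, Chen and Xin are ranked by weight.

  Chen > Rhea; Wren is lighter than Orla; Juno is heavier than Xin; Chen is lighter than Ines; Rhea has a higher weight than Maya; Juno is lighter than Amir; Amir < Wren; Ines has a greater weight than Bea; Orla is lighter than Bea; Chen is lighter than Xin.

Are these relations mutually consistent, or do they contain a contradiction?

consistent

The single ordering Maya < Rhea < Chen < Xin < Juno < Amir < Wren < Orla < Bea < Ines satisfies every listed relation, so no contradiction arises.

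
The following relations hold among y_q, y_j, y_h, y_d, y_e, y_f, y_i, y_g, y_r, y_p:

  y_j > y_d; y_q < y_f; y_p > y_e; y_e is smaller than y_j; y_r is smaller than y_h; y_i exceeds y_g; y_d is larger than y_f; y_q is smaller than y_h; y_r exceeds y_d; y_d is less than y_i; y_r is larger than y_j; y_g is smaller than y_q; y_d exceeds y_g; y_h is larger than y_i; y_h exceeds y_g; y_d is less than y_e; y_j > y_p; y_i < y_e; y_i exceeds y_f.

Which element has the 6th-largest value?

y_i

Piecing the relations together gives one ordering: y_g < y_q < y_f < y_d < y_i < y_e < y_p < y_j < y_r < y_h.
Counting 6 from the largest end gives y_i.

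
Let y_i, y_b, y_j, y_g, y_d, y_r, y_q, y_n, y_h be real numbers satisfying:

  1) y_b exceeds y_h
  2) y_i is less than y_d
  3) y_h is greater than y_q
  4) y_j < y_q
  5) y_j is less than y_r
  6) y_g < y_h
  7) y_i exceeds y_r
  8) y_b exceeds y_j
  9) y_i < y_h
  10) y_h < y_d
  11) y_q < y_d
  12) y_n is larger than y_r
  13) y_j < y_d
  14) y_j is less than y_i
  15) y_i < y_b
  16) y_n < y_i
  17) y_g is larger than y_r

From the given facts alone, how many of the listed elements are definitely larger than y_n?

4

The elements the relations force above y_n are y_i, y_h, y_b, y_d — no chain reaches any other.
That is 4.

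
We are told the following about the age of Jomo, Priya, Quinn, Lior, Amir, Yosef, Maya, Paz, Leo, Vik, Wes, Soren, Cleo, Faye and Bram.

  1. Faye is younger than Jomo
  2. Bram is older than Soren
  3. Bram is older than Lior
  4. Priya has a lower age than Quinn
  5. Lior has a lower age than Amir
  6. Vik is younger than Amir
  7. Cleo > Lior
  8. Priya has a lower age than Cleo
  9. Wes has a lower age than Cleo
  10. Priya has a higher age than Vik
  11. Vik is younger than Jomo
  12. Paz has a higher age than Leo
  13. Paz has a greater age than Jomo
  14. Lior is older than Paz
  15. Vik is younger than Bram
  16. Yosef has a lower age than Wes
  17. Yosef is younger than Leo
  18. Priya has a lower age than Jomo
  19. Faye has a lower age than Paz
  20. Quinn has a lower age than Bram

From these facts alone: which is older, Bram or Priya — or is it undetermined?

The relevant relations are Priya < Jomo; Jomo < Paz; Paz < Lior; Lior < Bram.
Together: Priya < Jomo < Paz < Lior < Bram.
So Bram is older.

Bram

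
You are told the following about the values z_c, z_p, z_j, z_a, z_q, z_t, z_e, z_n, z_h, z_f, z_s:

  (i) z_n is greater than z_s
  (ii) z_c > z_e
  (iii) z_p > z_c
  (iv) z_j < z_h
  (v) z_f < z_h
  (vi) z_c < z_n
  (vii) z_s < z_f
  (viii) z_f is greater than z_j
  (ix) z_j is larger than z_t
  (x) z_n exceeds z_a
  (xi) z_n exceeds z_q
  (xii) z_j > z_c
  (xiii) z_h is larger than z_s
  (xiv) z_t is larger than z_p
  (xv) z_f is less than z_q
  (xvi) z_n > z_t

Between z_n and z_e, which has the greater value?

z_n

The relevant relations are z_e < z_c; z_c < z_p; z_p < z_t; z_t < z_j; z_j < z_f; z_f < z_q; z_q < z_n.
Together: z_e < z_c < z_p < z_t < z_j < z_f < z_q < z_n.
So z_e < z_n; z_n is the larger of the two.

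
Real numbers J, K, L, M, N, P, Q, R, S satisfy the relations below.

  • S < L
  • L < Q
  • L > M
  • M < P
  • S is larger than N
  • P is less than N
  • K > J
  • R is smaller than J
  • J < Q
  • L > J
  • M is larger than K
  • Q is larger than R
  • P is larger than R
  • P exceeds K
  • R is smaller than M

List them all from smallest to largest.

R < J < K < M < P < N < S < L < Q

The consecutive links are each given: R < J; J < K; K < M; M < P; P < N; N < S; S < L; L < Q.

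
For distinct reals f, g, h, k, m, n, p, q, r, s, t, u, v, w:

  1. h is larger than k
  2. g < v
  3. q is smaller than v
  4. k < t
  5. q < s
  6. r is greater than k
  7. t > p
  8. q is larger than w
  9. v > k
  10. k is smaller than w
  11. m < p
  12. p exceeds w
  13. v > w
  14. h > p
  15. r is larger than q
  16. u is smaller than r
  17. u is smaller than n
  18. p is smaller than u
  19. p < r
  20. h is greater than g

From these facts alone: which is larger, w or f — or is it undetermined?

Following every chain through w: above w we get q, s, p, v, h, u, n, r, t; below w we get k.
f is not reached, and no chain runs the other way from f to w.
So the given relations leave the order of w and f undetermined.

undetermined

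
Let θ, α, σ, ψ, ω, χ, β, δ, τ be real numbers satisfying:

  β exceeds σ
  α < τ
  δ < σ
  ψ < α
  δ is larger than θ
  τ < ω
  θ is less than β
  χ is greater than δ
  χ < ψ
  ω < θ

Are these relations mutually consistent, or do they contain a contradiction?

We have δ < χ stated directly, yet also χ < ψ < α < τ < ω < θ < δ by chaining the others — so χ < δ. Contradiction.

inconsistent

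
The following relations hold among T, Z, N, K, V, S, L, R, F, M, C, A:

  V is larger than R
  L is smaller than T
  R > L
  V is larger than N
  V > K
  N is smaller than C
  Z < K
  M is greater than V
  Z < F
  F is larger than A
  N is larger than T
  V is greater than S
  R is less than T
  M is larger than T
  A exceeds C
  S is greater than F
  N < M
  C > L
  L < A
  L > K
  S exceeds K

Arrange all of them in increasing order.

Z < K < L < R < T < N < C < A < F < S < V < M

The consecutive links are each given: Z < K; K < L; L < R; R < T; T < N; N < C; C < A; A < F; F < S; S < V; V < M.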